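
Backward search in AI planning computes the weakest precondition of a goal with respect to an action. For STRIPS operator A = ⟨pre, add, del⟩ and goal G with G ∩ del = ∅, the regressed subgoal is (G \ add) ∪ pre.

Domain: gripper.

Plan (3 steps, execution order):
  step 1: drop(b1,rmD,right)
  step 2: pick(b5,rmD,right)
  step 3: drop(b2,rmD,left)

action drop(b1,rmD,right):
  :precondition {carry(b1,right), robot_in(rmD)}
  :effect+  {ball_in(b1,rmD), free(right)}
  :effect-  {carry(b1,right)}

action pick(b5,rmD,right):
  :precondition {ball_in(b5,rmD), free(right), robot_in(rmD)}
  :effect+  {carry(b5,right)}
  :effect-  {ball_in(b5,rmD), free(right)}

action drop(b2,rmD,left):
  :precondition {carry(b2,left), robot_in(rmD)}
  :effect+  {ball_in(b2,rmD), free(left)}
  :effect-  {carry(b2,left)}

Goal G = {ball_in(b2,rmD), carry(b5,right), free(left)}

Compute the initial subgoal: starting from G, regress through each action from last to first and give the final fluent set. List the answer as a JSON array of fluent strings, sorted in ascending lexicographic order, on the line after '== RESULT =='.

Regress step by step:
  through step 3 (drop(b2,rmD,left)): drop {ball_in(b2,rmD), free(left)}, keep {carry(b5,right)}, require {carry(b2,left), robot_in(rmD)}
    → {carry(b2,left), carry(b5,right), robot_in(rmD)}
  through step 2 (pick(b5,rmD,right)): drop {carry(b5,right)}, keep {carry(b2,left), robot_in(rmD)}, require {ball_in(b5,rmD), free(right), robot_in(rmD)}
    → {ball_in(b5,rmD), carry(b2,left), free(right), robot_in(rmD)}
  through step 1 (drop(b1,rmD,right)): drop {free(right)}, keep {ball_in(b5,rmD), carry(b2,left), robot_in(rmD)}, require {carry(b1,right), robot_in(rmD)}
    → {ball_in(b5,rmD), carry(b1,right), carry(b2,left), robot_in(rmD)}

== RESULT ==
["ball_in(b5,rmD)", "carry(b1,right)", "carry(b2,left)", "robot_in(rmD)"]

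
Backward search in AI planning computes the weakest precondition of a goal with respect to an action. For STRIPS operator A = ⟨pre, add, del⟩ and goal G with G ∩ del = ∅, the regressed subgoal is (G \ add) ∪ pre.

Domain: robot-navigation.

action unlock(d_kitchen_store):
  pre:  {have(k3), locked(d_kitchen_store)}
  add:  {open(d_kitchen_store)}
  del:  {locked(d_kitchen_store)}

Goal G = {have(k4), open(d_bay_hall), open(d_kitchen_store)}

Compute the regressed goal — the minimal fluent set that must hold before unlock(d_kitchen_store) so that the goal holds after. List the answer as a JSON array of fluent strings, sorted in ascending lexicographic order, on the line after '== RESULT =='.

Regress:
  G ∩ del = {}  (empty — regression defined)
  G \ add = {have(k4), open(d_bay_hall), open(d_kitchen_store)} \ {open(d_kitchen_store)} = {have(k4), open(d_bay_hall)}
  ∪ pre   = {have(k4), open(d_bay_hall)} ∪ {have(k3), locked(d_kitchen_store)}
          = {have(k3), have(k4), locked(d_kitchen_store), open(d_bay_hall)}

== RESULT ==
["have(k3)", "have(k4)", "locked(d_kitchen_store)", "open(d_bay_hall)"]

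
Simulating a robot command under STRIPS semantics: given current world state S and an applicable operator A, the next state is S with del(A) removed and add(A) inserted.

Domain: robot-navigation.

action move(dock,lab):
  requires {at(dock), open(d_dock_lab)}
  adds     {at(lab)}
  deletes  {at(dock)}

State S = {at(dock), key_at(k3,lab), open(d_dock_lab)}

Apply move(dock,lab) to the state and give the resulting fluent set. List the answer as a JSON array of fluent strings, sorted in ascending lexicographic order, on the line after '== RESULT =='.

Compute (S \ del) ∪ add:
  pre ⊆ S: {at(dock), open(d_dock_lab)} ⊆ S  — applicable
  S \ del = {key_at(k3,lab), open(d_dock_lab)}
  ∪ add   = {at(lab), key_at(k3,lab), open(d_dock_lab)}

== RESULT ==
["at(lab)", "key_at(k3,lab)", "open(d_dock_lab)"]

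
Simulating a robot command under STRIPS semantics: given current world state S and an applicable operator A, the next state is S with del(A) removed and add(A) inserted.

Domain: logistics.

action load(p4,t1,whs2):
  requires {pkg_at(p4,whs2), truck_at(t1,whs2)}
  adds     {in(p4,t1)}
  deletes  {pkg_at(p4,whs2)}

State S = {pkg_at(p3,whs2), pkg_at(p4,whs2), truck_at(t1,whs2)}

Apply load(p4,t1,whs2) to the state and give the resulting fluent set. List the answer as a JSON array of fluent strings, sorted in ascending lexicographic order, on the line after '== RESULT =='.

Progress:
  pre ⊆ S: {pkg_at(p4,whs2), truck_at(t1,whs2)} ⊆ S  — applicable
  S \ del = {pkg_at(p3,whs2), truck_at(t1,whs2)}
  ∪ add   = {in(p4,t1), pkg_at(p3,whs2), truck_at(t1,whs2)}

== RESULT ==
["in(p4,t1)", "pkg_at(p3,whs2)", "truck_at(t1,whs2)"]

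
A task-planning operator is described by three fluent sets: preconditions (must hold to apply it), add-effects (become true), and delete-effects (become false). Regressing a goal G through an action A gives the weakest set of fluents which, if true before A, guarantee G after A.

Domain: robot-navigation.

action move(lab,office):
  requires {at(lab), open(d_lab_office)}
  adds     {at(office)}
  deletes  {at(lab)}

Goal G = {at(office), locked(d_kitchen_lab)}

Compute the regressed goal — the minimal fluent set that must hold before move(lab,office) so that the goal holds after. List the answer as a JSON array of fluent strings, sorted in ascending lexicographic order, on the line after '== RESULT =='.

Regress:
  G ∩ del = {}  (empty — regression defined)
  G \ add = {at(office), locked(d_kitchen_lab)} \ {at(office)} = {locked(d_kitchen_lab)}
  ∪ pre   = {locked(d_kitchen_lab)} ∪ {at(lab), open(d_lab_office)}
          = {at(lab), locked(d_kitchen_lab), open(d_lab_office)}

== RESULT ==
["at(lab)", "locked(d_kitchen_lab)", "open(d_lab_office)"]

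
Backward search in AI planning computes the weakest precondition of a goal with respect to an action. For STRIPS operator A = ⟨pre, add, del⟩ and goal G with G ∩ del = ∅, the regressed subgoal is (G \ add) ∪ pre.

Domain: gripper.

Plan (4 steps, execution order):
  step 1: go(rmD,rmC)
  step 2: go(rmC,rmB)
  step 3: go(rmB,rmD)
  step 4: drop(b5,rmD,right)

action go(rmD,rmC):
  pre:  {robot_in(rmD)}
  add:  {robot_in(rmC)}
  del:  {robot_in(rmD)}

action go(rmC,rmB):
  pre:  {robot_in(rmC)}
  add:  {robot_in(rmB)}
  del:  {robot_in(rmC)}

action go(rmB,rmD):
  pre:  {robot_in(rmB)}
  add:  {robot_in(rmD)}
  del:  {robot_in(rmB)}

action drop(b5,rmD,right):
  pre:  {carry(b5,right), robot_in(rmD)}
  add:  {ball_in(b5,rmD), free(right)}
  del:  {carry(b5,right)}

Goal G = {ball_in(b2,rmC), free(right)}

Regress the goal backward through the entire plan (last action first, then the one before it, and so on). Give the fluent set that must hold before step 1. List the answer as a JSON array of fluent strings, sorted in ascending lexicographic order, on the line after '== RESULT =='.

Work backward from the goal:
  through step 4 (drop(b5,rmD,right)): drop {free(right)}, keep {ball_in(b2,rmC)}, require {carry(b5,right), robot_in(rmD)}
    → {ball_in(b2,rmC), carry(b5,right), robot_in(rmD)}
  through step 3 (go(rmB,rmD)): drop {robot_in(rmD)}, keep {ball_in(b2,rmC), carry(b5,right)}, require {robot_in(rmB)}
    → {ball_in(b2,rmC), carry(b5,right), robot_in(rmB)}
  through step 2 (go(rmC,rmB)): drop {robot_in(rmB)}, keep {ball_in(b2,rmC), carry(b5,right)}, require {robot_in(rmC)}
    → {ball_in(b2,rmC), carry(b5,right), robot_in(rmC)}
  through step 1 (go(rmD,rmC)): drop {robot_in(rmC)}, keep {ball_in(b2,rmC), carry(b5,right)}, require {robot_in(rmD)}
    → {ball_in(b2,rmC), carry(b5,right), robot_in(rmD)}

== RESULT ==
["ball_in(b2,rmC)", "carry(b5,right)", "robot_in(rmD)"]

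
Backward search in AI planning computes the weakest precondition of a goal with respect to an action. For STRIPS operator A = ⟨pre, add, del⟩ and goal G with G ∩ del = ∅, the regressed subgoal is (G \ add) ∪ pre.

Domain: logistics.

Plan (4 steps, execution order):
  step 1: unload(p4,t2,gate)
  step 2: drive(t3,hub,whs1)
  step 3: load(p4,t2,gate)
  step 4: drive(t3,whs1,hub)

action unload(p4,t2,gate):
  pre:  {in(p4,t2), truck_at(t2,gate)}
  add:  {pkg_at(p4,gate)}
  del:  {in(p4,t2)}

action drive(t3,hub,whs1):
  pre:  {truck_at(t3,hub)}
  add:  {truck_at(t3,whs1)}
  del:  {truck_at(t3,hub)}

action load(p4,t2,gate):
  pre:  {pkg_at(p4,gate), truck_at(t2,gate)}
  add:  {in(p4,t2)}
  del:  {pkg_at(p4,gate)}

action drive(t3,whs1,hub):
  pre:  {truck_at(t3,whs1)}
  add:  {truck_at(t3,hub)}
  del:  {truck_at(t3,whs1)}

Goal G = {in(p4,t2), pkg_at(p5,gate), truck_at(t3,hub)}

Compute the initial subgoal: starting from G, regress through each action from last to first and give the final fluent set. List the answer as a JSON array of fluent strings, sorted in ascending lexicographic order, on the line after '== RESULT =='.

Work backward from the goal:
  through step 4 (drive(t3,whs1,hub)): drop {truck_at(t3,hub)}, keep {in(p4,t2), pkg_at(p5,gate)}, require {truck_at(t3,whs1)}
    → {in(p4,t2), pkg_at(p5,gate), truck_at(t3,whs1)}
  through step 3 (load(p4,t2,gate)): drop {in(p4,t2)}, keep {pkg_at(p5,gate), truck_at(t3,whs1)}, require {pkg_at(p4,gate), truck_at(t2,gate)}
    → {pkg_at(p4,gate), pkg_at(p5,gate), truck_at(t2,gate), truck_at(t3,whs1)}
  through step 2 (drive(t3,hub,whs1)): drop {truck_at(t3,whs1)}, keep {pkg_at(p4,gate), pkg_at(p5,gate), truck_at(t2,gate)}, require {truck_at(t3,hub)}
    → {pkg_at(p4,gate), pkg_at(p5,gate), truck_at(t2,gate), truck_at(t3,hub)}
  through step 1 (unload(p4,t2,gate)): drop {pkg_at(p4,gate)}, keep {pkg_at(p5,gate), truck_at(t2,gate), truck_at(t3,hub)}, require {in(p4,t2), truck_at(t2,gate)}
    → {in(p4,t2), pkg_at(p5,gate), truck_at(t2,gate), truck_at(t3,hub)}

== RESULT ==
["in(p4,t2)", "pkg_at(p5,gate)", "truck_at(t2,gate)", "truck_at(t3,hub)"]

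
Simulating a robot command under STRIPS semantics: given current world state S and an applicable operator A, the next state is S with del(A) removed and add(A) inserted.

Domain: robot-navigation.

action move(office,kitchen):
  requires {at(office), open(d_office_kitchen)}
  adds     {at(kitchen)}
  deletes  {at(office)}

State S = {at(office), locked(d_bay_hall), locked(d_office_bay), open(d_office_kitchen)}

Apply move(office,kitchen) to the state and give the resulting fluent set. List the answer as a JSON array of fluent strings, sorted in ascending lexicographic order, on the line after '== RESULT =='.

Compute (S \ del) ∪ add:
  pre ⊆ S: {at(office), open(d_office_kitchen)} ⊆ S  — applicable
  S \ del = {locked(d_bay_hall), locked(d_office_bay), open(d_office_kitchen)}
  ∪ add   = {at(kitchen), locked(d_bay_hall), locked(d_office_bay), open(d_office_kitchen)}

== RESULT ==
["at(kitchen)", "locked(d_bay_hall)", "locked(d_office_bay)", "open(d_office_kitchen)"]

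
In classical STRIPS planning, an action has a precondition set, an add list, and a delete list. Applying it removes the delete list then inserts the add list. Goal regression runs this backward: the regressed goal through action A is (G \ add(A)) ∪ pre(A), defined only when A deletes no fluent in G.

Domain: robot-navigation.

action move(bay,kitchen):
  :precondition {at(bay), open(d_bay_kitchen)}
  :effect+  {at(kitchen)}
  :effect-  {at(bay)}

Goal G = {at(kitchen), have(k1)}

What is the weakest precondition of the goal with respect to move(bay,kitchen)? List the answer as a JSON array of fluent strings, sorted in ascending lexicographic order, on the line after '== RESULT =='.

Regress:
  G ∩ del = {}  (empty — regression defined)
  G \ add = {at(kitchen), have(k1)} \ {at(kitchen)} = {have(k1)}
  ∪ pre   = {have(k1)} ∪ {at(bay), open(d_bay_kitchen)}
          = {at(bay), have(k1), open(d_bay_kitchen)}

== RESULT ==
["at(bay)", "have(k1)", "open(d_bay_kitchen)"]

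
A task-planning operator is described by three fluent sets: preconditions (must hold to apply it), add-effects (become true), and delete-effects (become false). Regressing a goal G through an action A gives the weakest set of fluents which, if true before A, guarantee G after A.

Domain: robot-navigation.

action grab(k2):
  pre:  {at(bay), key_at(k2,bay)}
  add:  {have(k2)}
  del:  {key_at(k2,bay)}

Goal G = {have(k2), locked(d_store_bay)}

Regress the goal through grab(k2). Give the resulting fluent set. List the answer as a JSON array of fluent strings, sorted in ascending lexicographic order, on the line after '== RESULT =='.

Compute (G \ add) ∪ pre:
  G ∩ del = {}  (empty — regression defined)
  G \ add = {have(k2), locked(d_store_bay)} \ {have(k2)} = {locked(d_store_bay)}
  ∪ pre   = {locked(d_store_bay)} ∪ {at(bay), key_at(k2,bay)}
          = {at(bay), key_at(k2,bay), locked(d_store_bay)}

== RESULT ==
["at(bay)", "key_at(k2,bay)", "locked(d_store_bay)"]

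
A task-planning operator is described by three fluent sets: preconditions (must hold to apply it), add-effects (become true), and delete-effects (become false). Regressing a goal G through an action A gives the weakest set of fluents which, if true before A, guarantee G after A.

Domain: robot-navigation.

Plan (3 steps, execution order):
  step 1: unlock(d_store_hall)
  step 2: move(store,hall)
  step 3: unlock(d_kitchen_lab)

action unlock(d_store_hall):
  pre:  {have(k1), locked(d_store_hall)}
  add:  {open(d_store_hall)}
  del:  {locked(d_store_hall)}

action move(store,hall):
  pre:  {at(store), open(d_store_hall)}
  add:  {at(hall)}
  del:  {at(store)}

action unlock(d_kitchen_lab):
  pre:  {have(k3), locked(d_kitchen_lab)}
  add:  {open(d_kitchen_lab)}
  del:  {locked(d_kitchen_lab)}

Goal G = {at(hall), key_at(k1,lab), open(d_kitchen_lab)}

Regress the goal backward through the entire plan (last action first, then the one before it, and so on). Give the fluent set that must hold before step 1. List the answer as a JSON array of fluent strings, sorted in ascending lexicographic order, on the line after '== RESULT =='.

Work backward from the goal:
  through step 3 (unlock(d_kitchen_lab)): drop {open(d_kitchen_lab)}, keep {at(hall), key_at(k1,lab)}, require {have(k3), locked(d_kitchen_lab)}
    → {at(hall), have(k3), key_at(k1,lab), locked(d_kitchen_lab)}
  through step 2 (move(store,hall)): drop {at(hall)}, keep {have(k3), key_at(k1,lab), locked(d_kitchen_lab)}, require {at(store), open(d_store_hall)}
    → {at(store), have(k3), key_at(k1,lab), locked(d_kitchen_lab), open(d_store_hall)}
  through step 1 (unlock(d_store_hall)): drop {open(d_store_hall)}, keep {at(store), have(k3), key_at(k1,lab), locked(d_kitchen_lab)}, require {have(k1), locked(d_store_hall)}
    → {at(store), have(k1), have(k3), key_at(k1,lab), locked(d_kitchen_lab), locked(d_store_hall)}

== RESULT ==
["at(store)", "have(k1)", "have(k3)", "key_at(k1,lab)", "locked(d_kitchen_lab)", "locked(d_store_hall)"]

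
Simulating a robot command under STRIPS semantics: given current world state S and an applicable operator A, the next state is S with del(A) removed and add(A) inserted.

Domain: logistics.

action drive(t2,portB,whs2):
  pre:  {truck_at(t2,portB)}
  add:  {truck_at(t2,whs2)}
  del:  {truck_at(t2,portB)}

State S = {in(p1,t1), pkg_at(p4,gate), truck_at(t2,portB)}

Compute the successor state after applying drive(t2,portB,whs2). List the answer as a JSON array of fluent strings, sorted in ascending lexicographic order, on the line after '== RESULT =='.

Compute (S \ del) ∪ add:
  pre ⊆ S: {truck_at(t2,portB)} ⊆ S  — applicable
  S \ del = {in(p1,t1), pkg_at(p4,gate)}
  ∪ add   = {in(p1,t1), pkg_at(p4,gate), truck_at(t2,whs2)}

== RESULT ==
["in(p1,t1)", "pkg_at(p4,gate)", "truck_at(t2,whs2)"]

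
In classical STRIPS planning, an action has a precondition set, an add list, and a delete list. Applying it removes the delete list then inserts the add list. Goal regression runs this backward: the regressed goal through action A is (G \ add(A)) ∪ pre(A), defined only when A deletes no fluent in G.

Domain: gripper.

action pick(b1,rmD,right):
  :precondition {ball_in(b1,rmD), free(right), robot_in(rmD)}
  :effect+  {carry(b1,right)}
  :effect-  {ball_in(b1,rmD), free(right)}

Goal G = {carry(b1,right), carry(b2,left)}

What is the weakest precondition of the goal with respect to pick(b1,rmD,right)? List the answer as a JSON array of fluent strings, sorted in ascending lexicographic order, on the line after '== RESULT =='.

Regress:
  G ∩ del = {}  (empty — regression defined)
  G \ add = {carry(b1,right), carry(b2,left)} \ {carry(b1,right)} = {carry(b2,left)}
  ∪ pre   = {carry(b2,left)} ∪ {ball_in(b1,rmD), free(right), robot_in(rmD)}
          = {ball_in(b1,rmD), carry(b2,left), free(right), robot_in(rmD)}

== RESULT ==
["ball_in(b1,rmD)", "carry(b2,left)", "free(right)", "robot_in(rmD)"]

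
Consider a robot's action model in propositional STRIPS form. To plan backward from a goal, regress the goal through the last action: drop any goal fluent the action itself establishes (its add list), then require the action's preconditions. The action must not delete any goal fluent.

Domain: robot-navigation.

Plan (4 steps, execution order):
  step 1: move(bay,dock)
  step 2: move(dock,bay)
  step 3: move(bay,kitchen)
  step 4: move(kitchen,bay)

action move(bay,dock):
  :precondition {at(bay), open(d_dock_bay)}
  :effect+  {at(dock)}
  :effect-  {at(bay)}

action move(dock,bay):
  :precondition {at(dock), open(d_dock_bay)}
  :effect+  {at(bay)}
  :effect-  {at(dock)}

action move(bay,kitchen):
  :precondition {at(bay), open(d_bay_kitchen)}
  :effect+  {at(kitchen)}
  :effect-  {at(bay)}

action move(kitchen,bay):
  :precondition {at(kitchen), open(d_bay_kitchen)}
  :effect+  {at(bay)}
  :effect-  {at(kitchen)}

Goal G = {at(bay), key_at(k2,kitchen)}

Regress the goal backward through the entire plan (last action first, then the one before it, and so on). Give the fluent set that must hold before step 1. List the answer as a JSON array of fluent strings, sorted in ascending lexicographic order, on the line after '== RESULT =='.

Regress step by step:
  through step 4 (move(kitchen,bay)): drop {at(bay)}, keep {key_at(k2,kitchen)}, require {at(kitchen), open(d_bay_kitchen)}
    → {at(kitchen), key_at(k2,kitchen), open(d_bay_kitchen)}
  through step 3 (move(bay,kitchen)): drop {at(kitchen)}, keep {key_at(k2,kitchen), open(d_bay_kitchen)}, require {at(bay), open(d_bay_kitchen)}
    → {at(bay), key_at(k2,kitchen), open(d_bay_kitchen)}
  through step 2 (move(dock,bay)): drop {at(bay)}, keep {key_at(k2,kitchen), open(d_bay_kitchen)}, require {at(dock), open(d_dock_bay)}
    → {at(dock), key_at(k2,kitchen), open(d_bay_kitchen), open(d_dock_bay)}
  through step 1 (move(bay,dock)): drop {at(dock)}, keep {key_at(k2,kitchen), open(d_bay_kitchen), open(d_dock_bay)}, require {at(bay), open(d_dock_bay)}
    → {at(bay), key_at(k2,kitchen), open(d_bay_kitchen), open(d_dock_bay)}

== RESULT ==
["at(bay)", "key_at(k2,kitchen)", "open(d_bay_kitchen)", "open(d_dock_bay)"]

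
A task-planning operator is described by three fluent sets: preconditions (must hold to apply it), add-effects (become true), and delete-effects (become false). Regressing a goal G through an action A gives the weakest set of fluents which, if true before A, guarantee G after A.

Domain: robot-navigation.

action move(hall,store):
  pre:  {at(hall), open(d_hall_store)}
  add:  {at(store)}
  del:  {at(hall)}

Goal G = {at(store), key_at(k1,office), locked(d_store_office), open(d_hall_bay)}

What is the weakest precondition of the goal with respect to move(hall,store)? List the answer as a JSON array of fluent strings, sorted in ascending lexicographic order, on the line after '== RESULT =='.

Compute (G \ add) ∪ pre:
  G ∩ del = {}  (empty — regression defined)
  G \ add = {at(store), key_at(k1,office), locked(d_store_office), open(d_hall_bay)} \ {at(store)} = {key_at(k1,office), locked(d_store_office), open(d_hall_bay)}
  ∪ pre   = {key_at(k1,office), locked(d_store_office), open(d_hall_bay)} ∪ {at(hall), open(d_hall_store)}
          = {at(hall), key_at(k1,office), locked(d_store_office), open(d_hall_bay), open(d_hall_store)}

== RESULT ==
["at(hall)", "key_at(k1,office)", "locked(d_store_office)", "open(d_hall_bay)", "open(d_hall_store)"]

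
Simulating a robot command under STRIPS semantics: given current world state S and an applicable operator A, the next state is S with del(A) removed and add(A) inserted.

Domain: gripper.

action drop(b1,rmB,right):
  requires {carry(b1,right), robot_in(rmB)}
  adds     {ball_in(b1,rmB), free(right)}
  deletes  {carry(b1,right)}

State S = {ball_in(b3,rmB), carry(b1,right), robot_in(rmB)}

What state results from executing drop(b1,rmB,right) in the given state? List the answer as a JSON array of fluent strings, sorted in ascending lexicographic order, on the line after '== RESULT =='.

Progress:
  pre ⊆ S: {carry(b1,right), robot_in(rmB)} ⊆ S  — applicable
  S \ del = {ball_in(b3,rmB), robot_in(rmB)}
  ∪ add   = {ball_in(b1,rmB), ball_in(b3,rmB), free(right), robot_in(rmB)}

== RESULT ==
["ball_in(b1,rmB)", "ball_in(b3,rmB)", "free(right)", "robot_in(rmB)"]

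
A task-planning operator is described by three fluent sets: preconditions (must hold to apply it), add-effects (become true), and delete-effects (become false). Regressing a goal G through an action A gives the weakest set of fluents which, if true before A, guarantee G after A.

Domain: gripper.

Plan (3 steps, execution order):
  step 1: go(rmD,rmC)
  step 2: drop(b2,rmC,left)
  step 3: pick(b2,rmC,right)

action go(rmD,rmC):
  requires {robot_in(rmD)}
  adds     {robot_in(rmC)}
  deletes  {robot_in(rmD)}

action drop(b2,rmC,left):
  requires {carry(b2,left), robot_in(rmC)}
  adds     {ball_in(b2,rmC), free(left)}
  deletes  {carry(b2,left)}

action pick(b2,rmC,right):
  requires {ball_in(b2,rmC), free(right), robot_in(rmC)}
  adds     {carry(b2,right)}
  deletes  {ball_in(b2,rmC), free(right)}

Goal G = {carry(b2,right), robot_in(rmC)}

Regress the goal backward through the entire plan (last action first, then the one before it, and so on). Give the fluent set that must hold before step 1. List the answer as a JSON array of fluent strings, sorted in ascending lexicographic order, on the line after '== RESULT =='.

Work backward from the goal:
  through step 3 (pick(b2,rmC,right)): drop {carry(b2,right)}, keep {robot_in(rmC)}, require {ball_in(b2,rmC), free(right), robot_in(rmC)}
    → {ball_in(b2,rmC), free(right), robot_in(rmC)}
  through step 2 (drop(b2,rmC,left)): drop {ball_in(b2,rmC)}, keep {free(right), robot_in(rmC)}, require {carry(b2,left), robot_in(rmC)}
    → {carry(b2,left), free(right), robot_in(rmC)}
  through step 1 (go(rmD,rmC)): drop {robot_in(rmC)}, keep {carry(b2,left), free(right)}, require {robot_in(rmD)}
    → {carry(b2,left), free(right), robot_in(rmD)}

== RESULT ==
["carry(b2,left)", "free(right)", "robot_in(rmD)"]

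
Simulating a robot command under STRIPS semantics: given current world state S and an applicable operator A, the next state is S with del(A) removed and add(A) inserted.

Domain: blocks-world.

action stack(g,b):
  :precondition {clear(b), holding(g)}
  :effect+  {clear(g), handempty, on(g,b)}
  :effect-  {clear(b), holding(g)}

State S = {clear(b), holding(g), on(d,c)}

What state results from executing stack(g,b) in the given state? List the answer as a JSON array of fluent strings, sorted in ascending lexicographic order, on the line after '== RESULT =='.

Progress:
  pre ⊆ S: {clear(b), holding(g)} ⊆ S  — applicable
  S \ del = {on(d,c)}
  ∪ add   = {clear(g), handempty, on(d,c), on(g,b)}

== RESULT ==
["clear(g)", "handempty", "on(d,c)", "on(g,b)"]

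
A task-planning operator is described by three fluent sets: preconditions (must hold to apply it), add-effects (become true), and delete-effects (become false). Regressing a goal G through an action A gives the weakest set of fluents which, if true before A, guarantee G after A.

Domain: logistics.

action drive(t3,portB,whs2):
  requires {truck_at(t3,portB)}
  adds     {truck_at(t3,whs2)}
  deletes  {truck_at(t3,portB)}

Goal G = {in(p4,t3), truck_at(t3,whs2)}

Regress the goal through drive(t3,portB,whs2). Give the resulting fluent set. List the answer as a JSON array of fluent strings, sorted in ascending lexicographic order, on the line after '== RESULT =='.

Compute (G \ add) ∪ pre:
  G ∩ del = {}  (empty — regression defined)
  G \ add = {in(p4,t3), truck_at(t3,whs2)} \ {truck_at(t3,whs2)} = {in(p4,t3)}
  ∪ pre   = {in(p4,t3)} ∪ {truck_at(t3,portB)}
          = {in(p4,t3), truck_at(t3,portB)}

== RESULT ==
["in(p4,t3)", "truck_at(t3,portB)"]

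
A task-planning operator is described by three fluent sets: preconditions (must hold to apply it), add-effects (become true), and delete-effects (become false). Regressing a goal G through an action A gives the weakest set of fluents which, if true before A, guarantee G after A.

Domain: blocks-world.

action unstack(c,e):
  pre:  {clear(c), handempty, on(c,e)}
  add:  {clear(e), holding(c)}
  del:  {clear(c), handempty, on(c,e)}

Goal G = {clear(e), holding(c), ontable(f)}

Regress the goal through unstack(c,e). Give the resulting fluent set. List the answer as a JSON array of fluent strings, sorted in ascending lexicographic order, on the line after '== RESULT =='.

Regress:
  G ∩ del = {}  (empty — regression defined)
  G \ add = {clear(e), holding(c), ontable(f)} \ {clear(e), holding(c)} = {ontable(f)}
  ∪ pre   = {ontable(f)} ∪ {clear(c), handempty, on(c,e)}
          = {clear(c), handempty, on(c,e), ontable(f)}

== RESULT ==
["clear(c)", "handempty", "on(c,e)", "ontable(f)"]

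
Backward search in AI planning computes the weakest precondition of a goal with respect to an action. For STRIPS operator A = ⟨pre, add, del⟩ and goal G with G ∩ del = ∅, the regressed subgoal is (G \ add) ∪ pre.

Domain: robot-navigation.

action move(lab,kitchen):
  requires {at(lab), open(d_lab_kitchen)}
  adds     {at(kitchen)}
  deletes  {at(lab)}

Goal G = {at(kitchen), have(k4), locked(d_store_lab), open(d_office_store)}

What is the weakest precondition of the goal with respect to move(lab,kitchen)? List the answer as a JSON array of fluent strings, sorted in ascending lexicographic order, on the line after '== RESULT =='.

Compute (G \ add) ∪ pre:
  G ∩ del = {}  (empty — regression defined)
  G \ add = {at(kitchen), have(k4), locked(d_store_lab), open(d_office_store)} \ {at(kitchen)} = {have(k4), locked(d_store_lab), open(d_office_store)}
  ∪ pre   = {have(k4), locked(d_store_lab), open(d_office_store)} ∪ {at(lab), open(d_lab_kitchen)}
          = {at(lab), have(k4), locked(d_store_lab), open(d_lab_kitchen), open(d_office_store)}

== RESULT ==
["at(lab)", "have(k4)", "locked(d_store_lab)", "open(d_lab_kitchen)", "open(d_office_store)"]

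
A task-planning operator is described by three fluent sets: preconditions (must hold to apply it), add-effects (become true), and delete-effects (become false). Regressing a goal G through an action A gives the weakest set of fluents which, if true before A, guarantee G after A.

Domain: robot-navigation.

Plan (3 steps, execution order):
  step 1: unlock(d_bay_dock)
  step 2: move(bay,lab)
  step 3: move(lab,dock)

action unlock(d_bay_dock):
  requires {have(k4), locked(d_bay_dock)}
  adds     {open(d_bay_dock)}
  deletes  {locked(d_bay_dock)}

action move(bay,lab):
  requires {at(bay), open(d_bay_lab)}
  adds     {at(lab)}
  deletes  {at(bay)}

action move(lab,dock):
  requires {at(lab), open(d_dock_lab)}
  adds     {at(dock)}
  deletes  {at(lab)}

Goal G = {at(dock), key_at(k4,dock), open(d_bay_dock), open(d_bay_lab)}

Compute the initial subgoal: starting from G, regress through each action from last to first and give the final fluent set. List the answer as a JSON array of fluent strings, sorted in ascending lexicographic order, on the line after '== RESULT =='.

Regress step by step:
  through step 3 (move(lab,dock)): drop {at(dock)}, keep {key_at(k4,dock), open(d_bay_dock), open(d_bay_lab)}, require {at(lab), open(d_dock_lab)}
    → {at(lab), key_at(k4,dock), open(d_bay_dock), open(d_bay_lab), open(d_dock_lab)}
  through step 2 (move(bay,lab)): drop {at(lab)}, keep {key_at(k4,dock), open(d_bay_dock), open(d_bay_lab), open(d_dock_lab)}, require {at(bay), open(d_bay_lab)}
    → {at(bay), key_at(k4,dock), open(d_bay_dock), open(d_bay_lab), open(d_dock_lab)}
  through step 1 (unlock(d_bay_dock)): drop {open(d_bay_dock)}, keep {at(bay), key_at(k4,dock), open(d_bay_lab), open(d_dock_lab)}, require {have(k4), locked(d_bay_dock)}
    → {at(bay), have(k4), key_at(k4,dock), locked(d_bay_dock), open(d_bay_lab), open(d_dock_lab)}

== RESULT ==
["at(bay)", "have(k4)", "key_at(k4,dock)", "locked(d_bay_dock)", "open(d_bay_lab)", "open(d_dock_lab)"]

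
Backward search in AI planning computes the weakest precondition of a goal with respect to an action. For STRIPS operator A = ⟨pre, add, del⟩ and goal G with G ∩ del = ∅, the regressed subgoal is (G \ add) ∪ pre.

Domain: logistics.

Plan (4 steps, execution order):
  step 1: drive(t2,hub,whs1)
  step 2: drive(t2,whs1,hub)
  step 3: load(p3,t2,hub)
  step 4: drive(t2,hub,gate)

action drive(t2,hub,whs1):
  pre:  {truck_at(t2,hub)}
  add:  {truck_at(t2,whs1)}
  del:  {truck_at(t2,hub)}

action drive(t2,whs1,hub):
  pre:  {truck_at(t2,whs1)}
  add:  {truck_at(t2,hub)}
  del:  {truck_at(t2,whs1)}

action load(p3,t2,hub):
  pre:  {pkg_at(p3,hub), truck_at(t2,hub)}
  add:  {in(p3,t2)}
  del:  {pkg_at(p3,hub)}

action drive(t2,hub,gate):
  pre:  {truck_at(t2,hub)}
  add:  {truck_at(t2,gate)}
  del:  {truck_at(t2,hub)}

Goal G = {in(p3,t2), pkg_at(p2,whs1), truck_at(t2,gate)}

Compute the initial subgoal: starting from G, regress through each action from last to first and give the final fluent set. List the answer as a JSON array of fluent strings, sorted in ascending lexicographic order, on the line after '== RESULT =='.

Work backward from the goal:
  through step 4 (drive(t2,hub,gate)): drop {truck_at(t2,gate)}, keep {in(p3,t2), pkg_at(p2,whs1)}, require {truck_at(t2,hub)}
    → {in(p3,t2), pkg_at(p2,whs1), truck_at(t2,hub)}
  through step 3 (load(p3,t2,hub)): drop {in(p3,t2)}, keep {pkg_at(p2,whs1), truck_at(t2,hub)}, require {pkg_at(p3,hub), truck_at(t2,hub)}
    → {pkg_at(p2,whs1), pkg_at(p3,hub), truck_at(t2,hub)}
  through step 2 (drive(t2,whs1,hub)): drop {truck_at(t2,hub)}, keep {pkg_at(p2,whs1), pkg_at(p3,hub)}, require {truck_at(t2,whs1)}
    → {pkg_at(p2,whs1), pkg_at(p3,hub), truck_at(t2,whs1)}
  through step 1 (drive(t2,hub,whs1)): drop {truck_at(t2,whs1)}, keep {pkg_at(p2,whs1), pkg_at(p3,hub)}, require {truck_at(t2,hub)}
    → {pkg_at(p2,whs1), pkg_at(p3,hub), truck_at(t2,hub)}

== RESULT ==
["pkg_at(p2,whs1)", "pkg_at(p3,hub)", "truck_at(t2,hub)"]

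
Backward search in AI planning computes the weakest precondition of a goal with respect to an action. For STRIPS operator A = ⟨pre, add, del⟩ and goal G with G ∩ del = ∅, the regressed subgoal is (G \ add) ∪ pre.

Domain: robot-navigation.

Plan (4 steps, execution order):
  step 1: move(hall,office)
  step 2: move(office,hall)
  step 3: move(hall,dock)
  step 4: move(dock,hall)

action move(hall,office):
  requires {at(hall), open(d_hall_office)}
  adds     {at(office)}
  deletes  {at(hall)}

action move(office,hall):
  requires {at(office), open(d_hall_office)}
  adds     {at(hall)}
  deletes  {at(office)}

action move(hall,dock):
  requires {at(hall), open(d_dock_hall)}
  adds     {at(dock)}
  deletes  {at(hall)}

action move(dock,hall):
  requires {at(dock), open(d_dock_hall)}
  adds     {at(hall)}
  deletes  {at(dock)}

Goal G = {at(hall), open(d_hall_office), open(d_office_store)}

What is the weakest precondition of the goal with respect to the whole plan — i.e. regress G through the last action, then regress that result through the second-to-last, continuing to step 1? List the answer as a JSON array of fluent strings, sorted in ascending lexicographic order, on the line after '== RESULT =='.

Work backward from the goal:
  through step 4 (move(dock,hall)): drop {at(hall)}, keep {open(d_hall_office), open(d_office_store)}, require {at(dock), open(d_dock_hall)}
    → {at(dock), open(d_dock_hall), open(d_hall_office), open(d_office_store)}
  through step 3 (move(hall,dock)): drop {at(dock)}, keep {open(d_dock_hall), open(d_hall_office), open(d_office_store)}, require {at(hall), open(d_dock_hall)}
    → {at(hall), open(d_dock_hall), open(d_hall_office), open(d_office_store)}
  through step 2 (move(office,hall)): drop {at(hall)}, keep {open(d_dock_hall), open(d_hall_office), open(d_office_store)}, require {at(office), open(d_hall_office)}
    → {at(office), open(d_dock_hall), open(d_hall_office), open(d_office_store)}
  through step 1 (move(hall,office)): drop {at(office)}, keep {open(d_dock_hall), open(d_hall_office), open(d_office_store)}, require {at(hall), open(d_hall_office)}
    → {at(hall), open(d_dock_hall), open(d_hall_office), open(d_office_store)}

== RESULT ==
["at(hall)", "open(d_dock_hall)", "open(d_hall_office)", "open(d_office_store)"]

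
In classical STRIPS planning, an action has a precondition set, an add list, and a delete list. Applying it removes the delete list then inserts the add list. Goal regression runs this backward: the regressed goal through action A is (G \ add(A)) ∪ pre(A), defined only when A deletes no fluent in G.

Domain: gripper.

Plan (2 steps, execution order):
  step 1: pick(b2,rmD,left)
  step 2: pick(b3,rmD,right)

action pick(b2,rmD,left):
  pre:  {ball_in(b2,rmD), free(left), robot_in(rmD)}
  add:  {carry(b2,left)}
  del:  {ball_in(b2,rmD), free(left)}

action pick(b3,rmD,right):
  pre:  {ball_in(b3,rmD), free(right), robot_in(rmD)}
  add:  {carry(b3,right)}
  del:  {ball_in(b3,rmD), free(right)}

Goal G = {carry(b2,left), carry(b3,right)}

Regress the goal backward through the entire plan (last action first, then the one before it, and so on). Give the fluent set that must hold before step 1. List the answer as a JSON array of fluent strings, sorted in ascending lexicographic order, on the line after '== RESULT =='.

Regress step by step:
  through step 2 (pick(b3,rmD,right)): drop {carry(b3,right)}, keep {carry(b2,left)}, require {ball_in(b3,rmD), free(right), robot_in(rmD)}
    → {ball_in(b3,rmD), carry(b2,left), free(right), robot_in(rmD)}
  through step 1 (pick(b2,rmD,left)): drop {carry(b2,left)}, keep {ball_in(b3,rmD), free(right), robot_in(rmD)}, require {ball_in(b2,rmD), free(left), robot_in(rmD)}
    → {ball_in(b2,rmD), ball_in(b3,rmD), free(left), free(right), robot_in(rmD)}

== RESULT ==
["ball_in(b2,rmD)", "ball_in(b3,rmD)", "free(left)", "free(right)", "robot_in(rmD)"]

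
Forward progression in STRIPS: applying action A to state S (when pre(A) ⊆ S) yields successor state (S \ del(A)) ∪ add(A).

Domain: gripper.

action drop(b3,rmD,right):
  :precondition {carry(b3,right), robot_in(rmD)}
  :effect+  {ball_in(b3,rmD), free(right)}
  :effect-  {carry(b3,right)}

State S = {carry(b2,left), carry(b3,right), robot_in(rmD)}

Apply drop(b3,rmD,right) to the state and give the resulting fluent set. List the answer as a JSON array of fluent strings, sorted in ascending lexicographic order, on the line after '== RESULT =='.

Compute (S \ del) ∪ add:
  pre ⊆ S: {carry(b3,right), robot_in(rmD)} ⊆ S  — applicable
  S \ del = {carry(b2,left), robot_in(rmD)}
  ∪ add   = {ball_in(b3,rmD), carry(b2,left), free(right), robot_in(rmD)}

== RESULT ==
["ball_in(b3,rmD)", "carry(b2,left)", "free(right)", "robot_in(rmD)"]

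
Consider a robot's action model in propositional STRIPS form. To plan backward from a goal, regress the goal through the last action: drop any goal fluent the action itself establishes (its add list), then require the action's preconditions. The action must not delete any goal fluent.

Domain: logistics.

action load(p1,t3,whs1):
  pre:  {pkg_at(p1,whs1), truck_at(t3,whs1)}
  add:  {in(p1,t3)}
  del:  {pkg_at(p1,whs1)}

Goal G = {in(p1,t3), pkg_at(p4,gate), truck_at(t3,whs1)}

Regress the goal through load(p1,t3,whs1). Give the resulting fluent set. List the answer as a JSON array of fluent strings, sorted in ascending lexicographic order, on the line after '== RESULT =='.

Compute (G \ add) ∪ pre:
  G ∩ del = {}  (empty — regression defined)
  G \ add = {in(p1,t3), pkg_at(p4,gate), truck_at(t3,whs1)} \ {in(p1,t3)} = {pkg_at(p4,gate), truck_at(t3,whs1)}
  ∪ pre   = {pkg_at(p4,gate), truck_at(t3,whs1)} ∪ {pkg_at(p1,whs1), truck_at(t3,whs1)}
          = {pkg_at(p1,whs1), pkg_at(p4,gate), truck_at(t3,whs1)}

== RESULT ==
["pkg_at(p1,whs1)", "pkg_at(p4,gate)", "truck_at(t3,whs1)"]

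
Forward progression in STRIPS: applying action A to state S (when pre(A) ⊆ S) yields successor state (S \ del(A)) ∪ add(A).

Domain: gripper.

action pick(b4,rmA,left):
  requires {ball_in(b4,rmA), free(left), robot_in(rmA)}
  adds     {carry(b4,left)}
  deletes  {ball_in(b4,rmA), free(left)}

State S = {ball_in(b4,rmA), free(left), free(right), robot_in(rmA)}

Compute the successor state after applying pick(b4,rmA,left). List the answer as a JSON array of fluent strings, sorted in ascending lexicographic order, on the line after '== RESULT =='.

Compute (S \ del) ∪ add:
  pre ⊆ S: {ball_in(b4,rmA), free(left), robot_in(rmA)} ⊆ S  — applicable
  S \ del = {free(right), robot_in(rmA)}
  ∪ add   = {carry(b4,left), free(right), robot_in(rmA)}

== RESULT ==
["carry(b4,left)", "free(right)", "robot_in(rmA)"]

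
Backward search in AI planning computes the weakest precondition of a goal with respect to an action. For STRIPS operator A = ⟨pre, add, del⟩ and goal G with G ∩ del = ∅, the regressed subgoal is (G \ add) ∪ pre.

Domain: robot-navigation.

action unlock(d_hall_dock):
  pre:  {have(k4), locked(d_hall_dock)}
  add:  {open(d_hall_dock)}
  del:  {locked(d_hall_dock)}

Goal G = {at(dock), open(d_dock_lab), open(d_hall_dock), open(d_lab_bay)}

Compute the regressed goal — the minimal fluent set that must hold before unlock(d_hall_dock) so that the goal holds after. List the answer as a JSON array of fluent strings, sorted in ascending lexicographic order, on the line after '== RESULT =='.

Compute (G \ add) ∪ pre:
  G ∩ del = {}  (empty — regression defined)
  G \ add = {at(dock), open(d_dock_lab), open(d_hall_dock), open(d_lab_bay)} \ {open(d_hall_dock)} = {at(dock), open(d_dock_lab), open(d_lab_bay)}
  ∪ pre   = {at(dock), open(d_dock_lab), open(d_lab_bay)} ∪ {have(k4), locked(d_hall_dock)}
          = {at(dock), have(k4), locked(d_hall_dock), open(d_dock_lab), open(d_lab_bay)}

== RESULT ==
["at(dock)", "have(k4)", "locked(d_hall_dock)", "open(d_dock_lab)", "open(d_lab_bay)"]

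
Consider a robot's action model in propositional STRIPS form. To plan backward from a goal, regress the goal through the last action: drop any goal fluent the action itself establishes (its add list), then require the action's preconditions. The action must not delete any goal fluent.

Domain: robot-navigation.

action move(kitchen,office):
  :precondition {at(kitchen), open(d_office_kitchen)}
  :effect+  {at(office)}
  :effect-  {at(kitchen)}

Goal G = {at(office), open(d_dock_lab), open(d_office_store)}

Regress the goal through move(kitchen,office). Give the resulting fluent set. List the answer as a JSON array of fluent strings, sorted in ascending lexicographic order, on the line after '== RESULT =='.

Compute (G \ add) ∪ pre:
  G ∩ del = {}  (empty — regression defined)
  G \ add = {at(office), open(d_dock_lab), open(d_office_store)} \ {at(office)} = {open(d_dock_lab), open(d_office_store)}
  ∪ pre   = {open(d_dock_lab), open(d_office_store)} ∪ {at(kitchen), open(d_office_kitchen)}
          = {at(kitchen), open(d_dock_lab), open(d_office_kitchen), open(d_office_store)}

== RESULT ==
["at(kitchen)", "open(d_dock_lab)", "open(d_office_kitchen)", "open(d_office_store)"]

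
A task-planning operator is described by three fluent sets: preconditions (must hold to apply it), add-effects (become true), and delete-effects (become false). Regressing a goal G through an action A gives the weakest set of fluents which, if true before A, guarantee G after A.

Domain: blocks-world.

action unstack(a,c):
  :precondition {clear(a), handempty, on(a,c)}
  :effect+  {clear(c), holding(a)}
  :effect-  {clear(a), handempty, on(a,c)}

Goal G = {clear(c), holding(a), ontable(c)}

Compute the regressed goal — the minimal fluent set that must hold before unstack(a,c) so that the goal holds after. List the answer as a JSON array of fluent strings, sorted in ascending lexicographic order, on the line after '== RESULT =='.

Regress:
  G ∩ del = {}  (empty — regression defined)
  G \ add = {clear(c), holding(a), ontable(c)} \ {clear(c), holding(a)} = {ontable(c)}
  ∪ pre   = {ontable(c)} ∪ {clear(a), handempty, on(a,c)}
          = {clear(a), handempty, on(a,c), ontable(c)}

== RESULT ==
["clear(a)", "handempty", "on(a,c)", "ontable(c)"]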